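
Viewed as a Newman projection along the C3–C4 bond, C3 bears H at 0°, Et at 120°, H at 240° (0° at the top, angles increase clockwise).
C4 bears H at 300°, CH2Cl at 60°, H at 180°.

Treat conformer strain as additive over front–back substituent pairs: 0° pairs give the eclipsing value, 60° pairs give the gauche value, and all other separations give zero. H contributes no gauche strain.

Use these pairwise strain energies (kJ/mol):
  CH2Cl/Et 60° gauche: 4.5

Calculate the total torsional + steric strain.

This conformer (staggered): Et–CH2Cl gauche; 4.5 = 4.5 kJ/mol.

4.5 kJ/mol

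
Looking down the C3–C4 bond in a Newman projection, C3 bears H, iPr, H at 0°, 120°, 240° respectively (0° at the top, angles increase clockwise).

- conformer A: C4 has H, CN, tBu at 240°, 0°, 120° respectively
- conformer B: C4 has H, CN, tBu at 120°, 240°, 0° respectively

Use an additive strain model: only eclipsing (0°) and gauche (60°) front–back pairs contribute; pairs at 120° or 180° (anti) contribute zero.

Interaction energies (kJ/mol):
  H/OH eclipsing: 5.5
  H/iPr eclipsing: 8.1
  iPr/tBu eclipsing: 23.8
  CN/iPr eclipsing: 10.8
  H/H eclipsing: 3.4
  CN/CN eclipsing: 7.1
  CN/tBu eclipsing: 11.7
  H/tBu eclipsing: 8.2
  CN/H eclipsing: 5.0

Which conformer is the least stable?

A

A is eclipsed. H at 0° is eclipsed with CN at 0° (5.0); iPr at 120° is eclipsed with tBu at 120° (23.8); H at 240° is eclipsed with H at 240° (3.4). Total 32.2 kJ/mol.
B is eclipsed. H at 0° is eclipsed with tBu at 0° (8.2); iPr at 120° is eclipsed with H at 120° (8.1); H at 240° is eclipsed with CN at 240° (5.0). Total 21.3 kJ/mol.
A has the highest total (32.2 kJ/mol).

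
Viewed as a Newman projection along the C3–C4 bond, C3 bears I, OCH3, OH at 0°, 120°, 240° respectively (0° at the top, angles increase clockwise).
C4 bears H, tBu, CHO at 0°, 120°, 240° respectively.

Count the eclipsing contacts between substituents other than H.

Non-H eclipsing pairs: OCH3(120°)/tBu(120°); OH(240°)/CHO(240°) — 2 interactions.

2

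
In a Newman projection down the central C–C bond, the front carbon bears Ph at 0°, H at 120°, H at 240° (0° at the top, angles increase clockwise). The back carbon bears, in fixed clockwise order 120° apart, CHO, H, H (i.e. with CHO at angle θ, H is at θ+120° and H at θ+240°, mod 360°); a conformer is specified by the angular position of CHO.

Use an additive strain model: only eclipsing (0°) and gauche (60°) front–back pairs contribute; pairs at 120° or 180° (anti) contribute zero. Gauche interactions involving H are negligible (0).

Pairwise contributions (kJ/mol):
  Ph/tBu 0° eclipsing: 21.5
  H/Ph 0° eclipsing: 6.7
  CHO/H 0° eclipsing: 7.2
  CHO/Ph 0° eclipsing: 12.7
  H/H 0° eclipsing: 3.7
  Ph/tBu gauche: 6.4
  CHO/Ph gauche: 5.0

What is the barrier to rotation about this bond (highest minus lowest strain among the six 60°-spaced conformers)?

CHO at 0° (eclipsed): Ph(0°)/CHO(0°) eclipsed 12.7; H(120°)/H(120°) eclipsed 3.7; H(240°)/H(240°) eclipsed 3.7 → 20.1 kJ/mol.
CHO at 60° (staggered): Ph(0°)/CHO(60°) gauche 5.0 → 5.0 kJ/mol.
CHO at 120° (eclipsed): Ph(0°)/H(0°) eclipsed 6.7; H(120°)/CHO(120°) eclipsed 7.2; H(240°)/H(240°) eclipsed 3.7 → 17.6 kJ/mol.
CHO at 180° (staggered): no non-H gauche contacts → 0.0 kJ/mol.
CHO at 240° (eclipsed): Ph(0°)/H(0°) eclipsed 6.7; H(120°)/H(120°) eclipsed 3.7; H(240°)/CHO(240°) eclipsed 7.2 → 17.6 kJ/mol.
CHO at 300° (staggered): Ph(0°)/CHO(300°) gauche 5.0 → 5.0 kJ/mol.
Max at 0° (20.1 kJ/mol), min at 180° (0.0 kJ/mol); barrier = 20.1 kJ/mol.

20.1 kJ/mol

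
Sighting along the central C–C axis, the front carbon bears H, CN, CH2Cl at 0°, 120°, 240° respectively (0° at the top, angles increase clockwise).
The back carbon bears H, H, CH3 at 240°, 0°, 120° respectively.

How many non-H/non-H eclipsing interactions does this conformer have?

Non-H eclipsing pairs: CN(120°)/CH3(120°) — 1 interaction.

1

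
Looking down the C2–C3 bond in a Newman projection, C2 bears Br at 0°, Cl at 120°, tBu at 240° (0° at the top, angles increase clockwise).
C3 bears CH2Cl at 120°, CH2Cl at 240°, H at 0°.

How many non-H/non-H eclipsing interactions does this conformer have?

2

Non-H eclipsing pairs: Cl(120°)/CH2Cl(120°); tBu(240°)/CH2Cl(240°) — 2 interactions.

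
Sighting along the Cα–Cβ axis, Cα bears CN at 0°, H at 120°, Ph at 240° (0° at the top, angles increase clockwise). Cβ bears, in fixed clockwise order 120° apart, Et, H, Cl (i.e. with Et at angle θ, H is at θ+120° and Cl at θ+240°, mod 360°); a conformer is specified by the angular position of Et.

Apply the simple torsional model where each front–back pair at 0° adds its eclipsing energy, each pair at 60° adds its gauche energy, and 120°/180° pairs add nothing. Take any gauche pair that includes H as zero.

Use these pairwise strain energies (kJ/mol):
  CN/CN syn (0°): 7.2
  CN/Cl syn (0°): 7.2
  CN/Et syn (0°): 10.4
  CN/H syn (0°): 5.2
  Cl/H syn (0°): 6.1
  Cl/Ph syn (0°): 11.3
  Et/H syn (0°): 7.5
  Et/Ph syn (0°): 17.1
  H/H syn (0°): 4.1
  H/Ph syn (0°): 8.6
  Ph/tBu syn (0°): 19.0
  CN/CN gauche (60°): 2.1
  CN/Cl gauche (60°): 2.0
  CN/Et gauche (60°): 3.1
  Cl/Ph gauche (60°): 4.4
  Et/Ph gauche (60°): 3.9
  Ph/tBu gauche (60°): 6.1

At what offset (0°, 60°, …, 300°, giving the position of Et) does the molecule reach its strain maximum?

240°

Et at 0° (eclipsed): CN–Et eclipsed, H–H eclipsed, Ph–Cl eclipsed; 10.4 + 4.1 + 11.3 = 25.8 kJ/mol.
Et at 60° (staggered): CN–Et gauche, CN–Cl gauche, Ph–Cl gauche; 3.1 + 2.0 + 4.4 = 9.5 kJ/mol.
Et at 120° (eclipsed): CN–Cl eclipsed, H–Et eclipsed, Ph–H eclipsed; 7.2 + 7.5 + 8.6 = 23.3 kJ/mol.
Et at 180° (staggered): CN–Cl gauche, Ph–Et gauche; 2.0 + 3.9 = 5.9 kJ/mol.
Et at 240° (eclipsed): CN–H eclipsed, H–Cl eclipsed, Ph–Et eclipsed; 5.2 + 6.1 + 17.1 = 28.4 kJ/mol.
Et at 300° (staggered): CN–Et gauche, Ph–Et gauche, Ph–Cl gauche; 3.1 + 3.9 + 4.4 = 11.4 kJ/mol.
The maximum (28.4 kJ/mol) occurs with Et at 240°.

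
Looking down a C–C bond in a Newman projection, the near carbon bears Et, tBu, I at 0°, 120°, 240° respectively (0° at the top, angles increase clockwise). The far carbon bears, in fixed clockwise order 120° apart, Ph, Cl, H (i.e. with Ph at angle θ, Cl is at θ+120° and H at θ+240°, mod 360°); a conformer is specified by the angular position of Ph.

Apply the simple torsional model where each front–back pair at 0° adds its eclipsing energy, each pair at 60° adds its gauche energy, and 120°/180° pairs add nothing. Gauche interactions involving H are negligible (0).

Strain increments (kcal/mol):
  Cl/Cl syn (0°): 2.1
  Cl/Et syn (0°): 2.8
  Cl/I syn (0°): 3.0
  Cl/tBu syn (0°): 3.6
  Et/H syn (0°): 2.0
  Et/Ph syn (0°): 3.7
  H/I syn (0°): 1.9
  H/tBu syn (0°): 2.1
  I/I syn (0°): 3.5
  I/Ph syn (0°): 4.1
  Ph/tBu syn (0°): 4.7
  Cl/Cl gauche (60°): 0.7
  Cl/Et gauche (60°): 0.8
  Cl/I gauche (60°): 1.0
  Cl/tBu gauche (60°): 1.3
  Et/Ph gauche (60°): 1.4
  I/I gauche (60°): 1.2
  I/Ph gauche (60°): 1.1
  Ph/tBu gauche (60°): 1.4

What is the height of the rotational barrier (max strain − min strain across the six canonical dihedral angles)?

5.4 kcal/mol

Ph at 0° (eclipsed): Et–Ph eclipsed, tBu–Cl eclipsed, I–H eclipsed; 3.7 + 3.6 + 1.9 = 9.2 kcal/mol.
Ph at 60° (staggered): Et–Ph gauche, tBu–Ph gauche, tBu–Cl gauche, I–Cl gauche; 1.4 + 1.4 + 1.3 + 1.0 = 5.1 kcal/mol.
Ph at 120° (eclipsed): Et–H eclipsed, tBu–Ph eclipsed, I–Cl eclipsed; 2.0 + 4.7 + 3.0 = 9.7 kcal/mol.
Ph at 180° (staggered): Et–Cl gauche, tBu–Ph gauche, I–Ph gauche, I–Cl gauche; 0.8 + 1.4 + 1.1 + 1.0 = 4.3 kcal/mol.
Ph at 240° (eclipsed): Et–Cl eclipsed, tBu–H eclipsed, I–Ph eclipsed; 2.8 + 2.1 + 4.1 = 9.0 kcal/mol.
Ph at 300° (staggered): Et–Ph gauche, Et–Cl gauche, tBu–Cl gauche, I–Ph gauche; 1.4 + 0.8 + 1.3 + 1.1 = 4.6 kcal/mol.
Max at 120° (9.7 kcal/mol), min at 180° (4.3 kcal/mol); barrier = 5.4 kcal/mol.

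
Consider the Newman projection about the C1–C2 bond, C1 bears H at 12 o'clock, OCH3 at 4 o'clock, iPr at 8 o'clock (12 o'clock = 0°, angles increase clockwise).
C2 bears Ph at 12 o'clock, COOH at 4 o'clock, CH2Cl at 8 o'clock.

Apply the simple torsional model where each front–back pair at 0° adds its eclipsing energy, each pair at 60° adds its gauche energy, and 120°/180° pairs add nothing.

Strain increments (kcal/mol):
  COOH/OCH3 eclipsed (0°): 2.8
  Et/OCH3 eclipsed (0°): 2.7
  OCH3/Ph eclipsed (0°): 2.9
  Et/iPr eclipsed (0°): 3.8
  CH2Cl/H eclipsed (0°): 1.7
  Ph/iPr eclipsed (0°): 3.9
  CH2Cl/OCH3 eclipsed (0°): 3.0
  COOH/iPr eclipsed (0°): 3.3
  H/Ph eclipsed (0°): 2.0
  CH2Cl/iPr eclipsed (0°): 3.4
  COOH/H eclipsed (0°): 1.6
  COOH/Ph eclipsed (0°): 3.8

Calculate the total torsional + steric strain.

8.2 kcal/mol

This conformer (eclipsed): H(0°)/Ph(0°) eclipsed 2.0; OCH3(120°)/COOH(120°) eclipsed 2.8; iPr(240°)/CH2Cl(240°) eclipsed 3.4 → 8.2 kcal/mol.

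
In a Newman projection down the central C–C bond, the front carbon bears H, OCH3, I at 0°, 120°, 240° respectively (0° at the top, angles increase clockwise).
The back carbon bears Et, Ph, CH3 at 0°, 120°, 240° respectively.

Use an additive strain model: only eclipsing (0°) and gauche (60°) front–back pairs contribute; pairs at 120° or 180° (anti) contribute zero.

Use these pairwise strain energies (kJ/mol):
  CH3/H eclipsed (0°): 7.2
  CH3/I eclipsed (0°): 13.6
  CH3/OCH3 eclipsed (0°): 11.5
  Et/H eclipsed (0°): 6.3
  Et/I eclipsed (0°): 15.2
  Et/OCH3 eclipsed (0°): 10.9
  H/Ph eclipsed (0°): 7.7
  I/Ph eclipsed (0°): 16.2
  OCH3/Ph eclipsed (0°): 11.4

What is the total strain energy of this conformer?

This conformer is eclipsed. H at 0° is eclipsed with Et at 0° (6.3); OCH3 at 120° is eclipsed with Ph at 120° (11.4); I at 240° is eclipsed with CH3 at 240° (13.6). Total 31.3 kJ/mol.

31.3 kJ/mol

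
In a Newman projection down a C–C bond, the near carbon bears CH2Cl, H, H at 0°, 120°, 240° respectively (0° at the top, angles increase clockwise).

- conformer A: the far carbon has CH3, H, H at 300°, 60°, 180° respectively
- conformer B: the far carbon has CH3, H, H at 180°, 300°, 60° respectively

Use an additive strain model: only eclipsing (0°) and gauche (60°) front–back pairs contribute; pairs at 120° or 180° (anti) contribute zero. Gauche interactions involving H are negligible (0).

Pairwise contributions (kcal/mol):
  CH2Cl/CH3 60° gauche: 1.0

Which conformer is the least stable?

A

A (staggered): CH2Cl–CH3 gauche; 1.0 = 1.0 kcal/mol.
B (staggered): no non-H gauche contacts → 0.0 kcal/mol.
A has the highest total (1.0 kcal/mol).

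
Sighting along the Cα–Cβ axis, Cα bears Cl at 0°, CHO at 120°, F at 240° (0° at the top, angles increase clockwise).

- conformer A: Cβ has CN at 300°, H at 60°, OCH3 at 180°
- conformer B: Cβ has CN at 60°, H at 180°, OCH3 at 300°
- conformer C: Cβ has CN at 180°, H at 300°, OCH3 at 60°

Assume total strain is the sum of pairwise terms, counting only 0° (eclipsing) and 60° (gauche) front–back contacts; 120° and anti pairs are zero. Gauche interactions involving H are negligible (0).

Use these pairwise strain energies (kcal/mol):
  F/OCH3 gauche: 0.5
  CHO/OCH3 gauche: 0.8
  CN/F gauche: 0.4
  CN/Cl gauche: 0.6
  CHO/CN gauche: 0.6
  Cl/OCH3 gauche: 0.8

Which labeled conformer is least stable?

A (staggered): Cl–CN gauche, CHO–OCH3 gauche, F–CN gauche, F–OCH3 gauche; 0.6 + 0.8 + 0.4 + 0.5 = 2.3 kcal/mol.
B (staggered): Cl–CN gauche, Cl–OCH3 gauche, CHO–CN gauche, F–OCH3 gauche; 0.6 + 0.8 + 0.6 + 0.5 = 2.5 kcal/mol.
C (staggered): Cl–OCH3 gauche, CHO–CN gauche, CHO–OCH3 gauche, F–CN gauche; 0.8 + 0.6 + 0.8 + 0.4 = 2.6 kcal/mol.
C has the highest total (2.6 kcal/mol).

C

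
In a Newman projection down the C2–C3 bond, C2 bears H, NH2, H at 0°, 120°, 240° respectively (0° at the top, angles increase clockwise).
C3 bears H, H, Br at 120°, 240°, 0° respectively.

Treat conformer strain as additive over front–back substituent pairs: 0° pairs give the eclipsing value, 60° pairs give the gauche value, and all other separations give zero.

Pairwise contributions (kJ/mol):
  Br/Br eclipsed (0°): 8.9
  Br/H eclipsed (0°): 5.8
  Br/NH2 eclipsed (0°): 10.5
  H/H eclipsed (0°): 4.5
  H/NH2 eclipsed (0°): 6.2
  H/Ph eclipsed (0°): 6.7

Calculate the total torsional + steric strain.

This conformer (eclipsed): H–Br eclipsed, NH2–H eclipsed, H–H eclipsed; 5.8 + 6.2 + 4.5 = 16.5 kJ/mol.

16.5 kJ/mol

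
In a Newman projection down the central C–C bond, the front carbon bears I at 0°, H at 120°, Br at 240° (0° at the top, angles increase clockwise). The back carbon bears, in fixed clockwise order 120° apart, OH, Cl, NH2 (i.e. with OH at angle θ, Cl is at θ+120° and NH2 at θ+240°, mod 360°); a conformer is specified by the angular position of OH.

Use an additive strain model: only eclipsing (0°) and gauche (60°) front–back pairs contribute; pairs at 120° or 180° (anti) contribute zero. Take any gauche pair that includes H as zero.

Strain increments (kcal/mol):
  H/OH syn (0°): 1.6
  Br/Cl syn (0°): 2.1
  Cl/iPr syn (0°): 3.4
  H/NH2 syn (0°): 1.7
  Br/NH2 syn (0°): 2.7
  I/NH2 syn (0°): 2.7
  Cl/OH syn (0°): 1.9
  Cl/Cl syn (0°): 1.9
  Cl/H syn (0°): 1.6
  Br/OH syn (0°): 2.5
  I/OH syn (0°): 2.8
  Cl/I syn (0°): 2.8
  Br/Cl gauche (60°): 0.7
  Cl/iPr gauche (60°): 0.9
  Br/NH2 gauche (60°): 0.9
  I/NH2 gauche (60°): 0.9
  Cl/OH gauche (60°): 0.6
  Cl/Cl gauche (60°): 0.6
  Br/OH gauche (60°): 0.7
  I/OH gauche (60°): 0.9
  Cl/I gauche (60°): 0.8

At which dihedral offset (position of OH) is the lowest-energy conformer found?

180°

OH at 0° (eclipsed): I–OH eclipsed, H–Cl eclipsed, Br–NH2 eclipsed; 2.8 + 1.6 + 2.7 = 7.1 kcal/mol.
OH at 60° (staggered): I–OH gauche, I–NH2 gauche, Br–Cl gauche, Br–NH2 gauche; 0.9 + 0.9 + 0.7 + 0.9 = 3.4 kcal/mol.
OH at 120° (eclipsed): I–NH2 eclipsed, H–OH eclipsed, Br–Cl eclipsed; 2.7 + 1.6 + 2.1 = 6.4 kcal/mol.
OH at 180° (staggered): I–Cl gauche, I–NH2 gauche, Br–OH gauche, Br–Cl gauche; 0.8 + 0.9 + 0.7 + 0.7 = 3.1 kcal/mol.
OH at 240° (eclipsed): I–Cl eclipsed, H–NH2 eclipsed, Br–OH eclipsed; 2.8 + 1.7 + 2.5 = 7.0 kcal/mol.
OH at 300° (staggered): I–OH gauche, I–Cl gauche, Br–OH gauche, Br–NH2 gauche; 0.9 + 0.8 + 0.7 + 0.9 = 3.3 kcal/mol.
The minimum (3.1 kcal/mol) occurs with OH at 180°.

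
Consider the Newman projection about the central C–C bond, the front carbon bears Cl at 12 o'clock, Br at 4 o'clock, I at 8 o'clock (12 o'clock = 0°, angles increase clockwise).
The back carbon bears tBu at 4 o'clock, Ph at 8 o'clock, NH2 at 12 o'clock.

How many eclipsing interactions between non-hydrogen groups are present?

3

Non-H eclipsing pairs: Cl(0°)/NH2(0°); Br(120°)/tBu(120°); I(240°)/Ph(240°) — 3 interactions.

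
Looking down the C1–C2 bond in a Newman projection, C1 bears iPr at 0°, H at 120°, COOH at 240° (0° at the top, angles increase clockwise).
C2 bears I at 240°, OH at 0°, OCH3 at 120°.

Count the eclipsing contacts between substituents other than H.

2

Non-H eclipsing pairs: iPr(0°)/OH(0°); COOH(240°)/I(240°) — 2 interactions.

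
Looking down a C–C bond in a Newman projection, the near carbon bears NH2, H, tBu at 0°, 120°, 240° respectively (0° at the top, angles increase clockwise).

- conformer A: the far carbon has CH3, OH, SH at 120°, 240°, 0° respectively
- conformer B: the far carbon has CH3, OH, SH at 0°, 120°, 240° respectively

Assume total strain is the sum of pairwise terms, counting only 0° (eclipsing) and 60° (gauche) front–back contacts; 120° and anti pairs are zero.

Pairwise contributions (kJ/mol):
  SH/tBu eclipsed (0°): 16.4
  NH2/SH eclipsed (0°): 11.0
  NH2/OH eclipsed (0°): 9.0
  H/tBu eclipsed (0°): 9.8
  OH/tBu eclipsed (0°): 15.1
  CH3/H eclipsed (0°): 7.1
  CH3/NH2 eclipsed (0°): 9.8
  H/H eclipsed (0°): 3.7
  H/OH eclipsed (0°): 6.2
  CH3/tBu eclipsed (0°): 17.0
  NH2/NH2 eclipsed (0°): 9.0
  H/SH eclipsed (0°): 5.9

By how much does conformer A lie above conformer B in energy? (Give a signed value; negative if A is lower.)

+0.8 kJ/mol

A (eclipsed): NH2–SH eclipsed, H–CH3 eclipsed, tBu–OH eclipsed; 11.0 + 7.1 + 15.1 = 33.2 kJ/mol.
B (eclipsed): NH2–CH3 eclipsed, H–OH eclipsed, tBu–SH eclipsed; 9.8 + 6.2 + 16.4 = 32.4 kJ/mol.
E(A) − E(B) = 33.2 − 32.4 = +0.8 kJ/mol.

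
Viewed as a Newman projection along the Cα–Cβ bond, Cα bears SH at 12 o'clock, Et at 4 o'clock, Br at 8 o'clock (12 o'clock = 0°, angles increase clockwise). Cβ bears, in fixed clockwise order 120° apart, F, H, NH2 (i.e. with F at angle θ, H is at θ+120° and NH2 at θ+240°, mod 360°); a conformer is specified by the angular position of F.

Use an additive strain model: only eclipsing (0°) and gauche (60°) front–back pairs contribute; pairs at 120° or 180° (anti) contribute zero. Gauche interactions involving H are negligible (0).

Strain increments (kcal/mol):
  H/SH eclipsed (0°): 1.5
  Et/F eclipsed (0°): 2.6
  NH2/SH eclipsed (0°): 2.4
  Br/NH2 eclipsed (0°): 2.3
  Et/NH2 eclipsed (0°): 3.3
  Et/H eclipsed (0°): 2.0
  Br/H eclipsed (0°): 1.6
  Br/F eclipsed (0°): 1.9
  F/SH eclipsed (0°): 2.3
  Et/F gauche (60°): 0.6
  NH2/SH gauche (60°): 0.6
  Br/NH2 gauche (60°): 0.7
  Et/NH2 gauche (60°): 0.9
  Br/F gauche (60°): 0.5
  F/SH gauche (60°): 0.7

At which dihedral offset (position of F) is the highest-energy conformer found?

240°

F at 0° (eclipsed): SH–F eclipsed, Et–H eclipsed, Br–NH2 eclipsed; 2.3 + 2.0 + 2.3 = 6.6 kcal/mol.
F at 60° (staggered): SH–F gauche, SH–NH2 gauche, Et–F gauche, Br–NH2 gauche; 0.7 + 0.6 + 0.6 + 0.7 = 2.6 kcal/mol.
F at 120° (eclipsed): SH–NH2 eclipsed, Et–F eclipsed, Br–H eclipsed; 2.4 + 2.6 + 1.6 = 6.6 kcal/mol.
F at 180° (staggered): SH–NH2 gauche, Et–F gauche, Et–NH2 gauche, Br–F gauche; 0.6 + 0.6 + 0.9 + 0.5 = 2.6 kcal/mol.
F at 240° (eclipsed): SH–H eclipsed, Et–NH2 eclipsed, Br–F eclipsed; 1.5 + 3.3 + 1.9 = 6.7 kcal/mol.
F at 300° (staggered): SH–F gauche, Et–NH2 gauche, Br–F gauche, Br–NH2 gauche; 0.7 + 0.9 + 0.5 + 0.7 = 2.8 kcal/mol.
The maximum (6.7 kcal/mol) occurs with F at 240°.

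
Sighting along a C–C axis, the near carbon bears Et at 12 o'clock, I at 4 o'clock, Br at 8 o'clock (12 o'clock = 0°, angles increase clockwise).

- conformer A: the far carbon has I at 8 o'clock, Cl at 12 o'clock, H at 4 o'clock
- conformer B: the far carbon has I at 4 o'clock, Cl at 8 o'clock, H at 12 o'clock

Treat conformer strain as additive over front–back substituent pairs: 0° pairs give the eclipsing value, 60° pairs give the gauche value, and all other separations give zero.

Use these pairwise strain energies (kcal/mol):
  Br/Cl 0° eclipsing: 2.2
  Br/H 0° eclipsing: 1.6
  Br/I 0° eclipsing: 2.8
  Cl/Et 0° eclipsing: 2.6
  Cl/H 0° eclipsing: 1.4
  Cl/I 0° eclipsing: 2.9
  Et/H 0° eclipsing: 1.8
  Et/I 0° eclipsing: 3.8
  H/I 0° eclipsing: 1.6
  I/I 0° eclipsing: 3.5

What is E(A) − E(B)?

A (eclipsed): Et–Cl eclipsed, I–H eclipsed, Br–I eclipsed; 2.6 + 1.6 + 2.8 = 7.0 kcal/mol.
B (eclipsed): Et–H eclipsed, I–I eclipsed, Br–Cl eclipsed; 1.8 + 3.5 + 2.2 = 7.5 kcal/mol.
E(A) − E(B) = 7.0 − 7.5 = -0.5 kcal/mol.

-0.5 kcal/mol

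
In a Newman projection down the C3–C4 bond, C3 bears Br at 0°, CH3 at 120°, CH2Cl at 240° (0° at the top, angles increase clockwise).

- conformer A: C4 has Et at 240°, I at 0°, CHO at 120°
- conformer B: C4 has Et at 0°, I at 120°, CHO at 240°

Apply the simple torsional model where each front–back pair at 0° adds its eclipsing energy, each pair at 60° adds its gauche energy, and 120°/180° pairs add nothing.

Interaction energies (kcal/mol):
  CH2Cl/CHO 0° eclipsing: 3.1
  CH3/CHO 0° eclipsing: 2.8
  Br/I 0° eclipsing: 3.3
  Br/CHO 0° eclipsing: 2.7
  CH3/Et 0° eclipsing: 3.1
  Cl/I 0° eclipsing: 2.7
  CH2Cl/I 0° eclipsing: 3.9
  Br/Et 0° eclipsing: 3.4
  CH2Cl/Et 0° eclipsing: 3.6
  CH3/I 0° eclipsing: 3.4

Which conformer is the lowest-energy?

A (eclipsed): Br(0°)/I(0°) eclipsed 3.3; CH3(120°)/CHO(120°) eclipsed 2.8; CH2Cl(240°)/Et(240°) eclipsed 3.6 → 9.7 kcal/mol.
B (eclipsed): Br(0°)/Et(0°) eclipsed 3.4; CH3(120°)/I(120°) eclipsed 3.4; CH2Cl(240°)/CHO(240°) eclipsed 3.1 → 9.9 kcal/mol.
A has the lowest total (9.7 kcal/mol).

A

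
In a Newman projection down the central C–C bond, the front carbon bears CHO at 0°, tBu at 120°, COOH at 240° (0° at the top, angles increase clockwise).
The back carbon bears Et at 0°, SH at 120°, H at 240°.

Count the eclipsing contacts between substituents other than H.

Non-H eclipsing pairs: CHO(0°)/Et(0°); tBu(120°)/SH(120°) — 2 interactions.

2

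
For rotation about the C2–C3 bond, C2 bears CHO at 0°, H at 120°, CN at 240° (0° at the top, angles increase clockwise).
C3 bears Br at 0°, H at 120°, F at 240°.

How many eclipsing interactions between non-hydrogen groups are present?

2

Non-H eclipsing pairs: CHO(0°)/Br(0°); CN(240°)/F(240°) — 2 interactions.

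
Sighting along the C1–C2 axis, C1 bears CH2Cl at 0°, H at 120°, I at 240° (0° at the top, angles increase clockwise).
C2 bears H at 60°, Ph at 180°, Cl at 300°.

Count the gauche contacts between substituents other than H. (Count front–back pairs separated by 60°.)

Non-H gauche pairs: CH2Cl(0°)/Cl(300°); I(240°)/Ph(180°); I(240°)/Cl(300°) — 3 interactions.

3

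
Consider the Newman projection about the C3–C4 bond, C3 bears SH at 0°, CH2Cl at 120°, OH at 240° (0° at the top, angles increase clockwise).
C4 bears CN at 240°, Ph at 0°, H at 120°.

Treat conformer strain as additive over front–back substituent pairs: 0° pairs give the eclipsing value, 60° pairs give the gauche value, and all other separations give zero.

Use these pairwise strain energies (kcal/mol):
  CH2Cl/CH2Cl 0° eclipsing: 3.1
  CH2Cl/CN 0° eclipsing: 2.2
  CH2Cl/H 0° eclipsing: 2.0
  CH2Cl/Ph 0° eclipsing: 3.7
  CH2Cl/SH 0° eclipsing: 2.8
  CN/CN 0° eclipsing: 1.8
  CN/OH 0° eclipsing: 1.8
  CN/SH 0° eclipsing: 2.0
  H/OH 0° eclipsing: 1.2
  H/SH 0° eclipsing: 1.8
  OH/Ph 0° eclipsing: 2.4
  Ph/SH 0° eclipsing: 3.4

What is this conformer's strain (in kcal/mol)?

This conformer (eclipsed): SH(0°)/Ph(0°) eclipsed 3.4; CH2Cl(120°)/H(120°) eclipsed 2.0; OH(240°)/CN(240°) eclipsed 1.8 → 7.2 kcal/mol.

7.2 kcal/mol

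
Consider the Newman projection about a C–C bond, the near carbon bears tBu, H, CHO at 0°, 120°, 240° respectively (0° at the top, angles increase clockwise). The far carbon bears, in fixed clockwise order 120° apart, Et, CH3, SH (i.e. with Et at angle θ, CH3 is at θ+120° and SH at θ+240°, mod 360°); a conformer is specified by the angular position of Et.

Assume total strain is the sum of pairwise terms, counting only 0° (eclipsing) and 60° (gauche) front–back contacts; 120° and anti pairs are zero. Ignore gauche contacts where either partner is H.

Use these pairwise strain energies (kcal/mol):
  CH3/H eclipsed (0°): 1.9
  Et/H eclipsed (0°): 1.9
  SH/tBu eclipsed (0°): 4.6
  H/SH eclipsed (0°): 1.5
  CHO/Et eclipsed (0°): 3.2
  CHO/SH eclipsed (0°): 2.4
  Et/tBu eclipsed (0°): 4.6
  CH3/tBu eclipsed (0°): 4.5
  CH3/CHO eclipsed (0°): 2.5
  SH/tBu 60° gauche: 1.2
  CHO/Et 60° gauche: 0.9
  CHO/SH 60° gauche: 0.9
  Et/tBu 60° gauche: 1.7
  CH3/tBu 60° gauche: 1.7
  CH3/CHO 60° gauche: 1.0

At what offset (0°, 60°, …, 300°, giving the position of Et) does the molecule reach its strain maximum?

240°

Et at 0° (eclipsed): tBu–Et eclipsed, H–CH3 eclipsed, CHO–SH eclipsed; 4.6 + 1.9 + 2.4 = 8.9 kcal/mol.
Et at 60° (staggered): tBu–Et gauche, tBu–SH gauche, CHO–CH3 gauche, CHO–SH gauche; 1.7 + 1.2 + 1.0 + 0.9 = 4.8 kcal/mol.
Et at 120° (eclipsed): tBu–SH eclipsed, H–Et eclipsed, CHO–CH3 eclipsed; 4.6 + 1.9 + 2.5 = 9.0 kcal/mol.
Et at 180° (staggered): tBu–CH3 gauche, tBu–SH gauche, CHO–Et gauche, CHO–CH3 gauche; 1.7 + 1.2 + 0.9 + 1.0 = 4.8 kcal/mol.
Et at 240° (eclipsed): tBu–CH3 eclipsed, H–SH eclipsed, CHO–Et eclipsed; 4.5 + 1.5 + 3.2 = 9.2 kcal/mol.
Et at 300° (staggered): tBu–Et gauche, tBu–CH3 gauche, CHO–Et gauche, CHO–SH gauche; 1.7 + 1.7 + 0.9 + 0.9 = 5.2 kcal/mol.
The maximum (9.2 kcal/mol) occurs with Et at 240°.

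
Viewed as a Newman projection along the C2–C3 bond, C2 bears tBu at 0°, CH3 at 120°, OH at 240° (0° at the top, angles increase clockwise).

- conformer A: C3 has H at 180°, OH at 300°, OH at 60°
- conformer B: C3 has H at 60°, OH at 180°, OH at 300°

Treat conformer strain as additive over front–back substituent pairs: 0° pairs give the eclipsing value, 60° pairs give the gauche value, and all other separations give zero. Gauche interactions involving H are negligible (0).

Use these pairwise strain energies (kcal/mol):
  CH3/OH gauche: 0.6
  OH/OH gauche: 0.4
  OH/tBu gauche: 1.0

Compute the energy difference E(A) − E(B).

+0.6 kcal/mol

A (staggered): tBu(0°)/OH(300°) gauche 1.0; tBu(0°)/OH(60°) gauche 1.0; CH3(120°)/OH(60°) gauche 0.6; OH(240°)/OH(300°) gauche 0.4 → 3.0 kcal/mol.
B (staggered): tBu(0°)/OH(300°) gauche 1.0; CH3(120°)/OH(180°) gauche 0.6; OH(240°)/OH(180°) gauche 0.4; OH(240°)/OH(300°) gauche 0.4 → 2.4 kcal/mol.
E(A) − E(B) = 3.0 − 2.4 = +0.6 kcal/mol.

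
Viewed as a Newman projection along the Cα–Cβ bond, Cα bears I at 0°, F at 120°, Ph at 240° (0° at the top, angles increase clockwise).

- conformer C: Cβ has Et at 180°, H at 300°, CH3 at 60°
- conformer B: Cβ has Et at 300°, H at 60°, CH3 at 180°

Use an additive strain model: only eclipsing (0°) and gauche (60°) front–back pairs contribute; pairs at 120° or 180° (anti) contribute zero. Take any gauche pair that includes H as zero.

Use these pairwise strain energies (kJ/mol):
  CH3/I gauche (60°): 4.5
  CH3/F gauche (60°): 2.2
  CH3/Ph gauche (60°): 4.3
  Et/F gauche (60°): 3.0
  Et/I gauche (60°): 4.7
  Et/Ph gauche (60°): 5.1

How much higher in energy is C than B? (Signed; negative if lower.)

-1.5 kJ/mol

C (staggered): I–CH3 gauche, F–Et gauche, F–CH3 gauche, Ph–Et gauche; 4.5 + 3.0 + 2.2 + 5.1 = 14.8 kJ/mol.
B (staggered): I–Et gauche, F–CH3 gauche, Ph–Et gauche, Ph–CH3 gauche; 4.7 + 2.2 + 5.1 + 4.3 = 16.3 kJ/mol.
E(C) − E(B) = 14.8 − 16.3 = -1.5 kJ/mol.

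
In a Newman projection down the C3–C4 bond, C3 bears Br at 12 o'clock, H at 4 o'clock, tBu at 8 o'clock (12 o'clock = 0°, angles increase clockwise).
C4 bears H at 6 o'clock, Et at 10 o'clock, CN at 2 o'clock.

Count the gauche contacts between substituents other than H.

Non-H gauche pairs: Br(0°)/Et(300°); Br(0°)/CN(60°); tBu(240°)/Et(300°) — 3 interactions.

3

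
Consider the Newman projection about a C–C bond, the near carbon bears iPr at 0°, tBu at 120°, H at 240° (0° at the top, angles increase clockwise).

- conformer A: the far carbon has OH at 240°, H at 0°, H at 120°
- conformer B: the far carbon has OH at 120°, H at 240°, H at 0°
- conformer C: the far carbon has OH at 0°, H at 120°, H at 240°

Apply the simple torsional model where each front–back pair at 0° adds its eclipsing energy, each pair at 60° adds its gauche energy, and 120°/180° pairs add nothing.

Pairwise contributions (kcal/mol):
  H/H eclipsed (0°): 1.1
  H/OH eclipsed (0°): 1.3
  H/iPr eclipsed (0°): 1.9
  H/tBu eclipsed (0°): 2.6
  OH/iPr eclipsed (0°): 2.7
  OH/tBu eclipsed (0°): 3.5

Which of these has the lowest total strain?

A

A (eclipsed): iPr(0°)/H(0°) eclipsed 1.9; tBu(120°)/H(120°) eclipsed 2.6; H(240°)/OH(240°) eclipsed 1.3 → 5.8 kcal/mol.
B (eclipsed): iPr(0°)/H(0°) eclipsed 1.9; tBu(120°)/OH(120°) eclipsed 3.5; H(240°)/H(240°) eclipsed 1.1 → 6.5 kcal/mol.
C (eclipsed): iPr(0°)/OH(0°) eclipsed 2.7; tBu(120°)/H(120°) eclipsed 2.6; H(240°)/H(240°) eclipsed 1.1 → 6.4 kcal/mol.
A has the lowest total (5.8 kcal/mol).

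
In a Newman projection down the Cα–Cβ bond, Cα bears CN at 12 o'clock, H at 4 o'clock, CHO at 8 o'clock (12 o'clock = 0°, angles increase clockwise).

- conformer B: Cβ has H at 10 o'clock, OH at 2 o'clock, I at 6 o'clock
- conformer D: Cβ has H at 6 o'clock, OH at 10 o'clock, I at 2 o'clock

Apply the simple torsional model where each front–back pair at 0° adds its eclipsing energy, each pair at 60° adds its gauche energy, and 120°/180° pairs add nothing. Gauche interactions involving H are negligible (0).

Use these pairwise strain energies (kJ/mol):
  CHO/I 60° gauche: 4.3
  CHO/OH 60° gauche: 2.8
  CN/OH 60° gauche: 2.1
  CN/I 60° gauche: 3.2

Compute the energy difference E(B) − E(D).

-1.7 kJ/mol

B (staggered): CN(0°)/OH(60°) gauche 2.1; CHO(240°)/I(180°) gauche 4.3 → 6.4 kJ/mol.
D (staggered): CN(0°)/OH(300°) gauche 2.1; CN(0°)/I(60°) gauche 3.2; CHO(240°)/OH(300°) gauche 2.8 → 8.1 kJ/mol.
E(B) − E(D) = 6.4 − 8.1 = -1.7 kJ/mol.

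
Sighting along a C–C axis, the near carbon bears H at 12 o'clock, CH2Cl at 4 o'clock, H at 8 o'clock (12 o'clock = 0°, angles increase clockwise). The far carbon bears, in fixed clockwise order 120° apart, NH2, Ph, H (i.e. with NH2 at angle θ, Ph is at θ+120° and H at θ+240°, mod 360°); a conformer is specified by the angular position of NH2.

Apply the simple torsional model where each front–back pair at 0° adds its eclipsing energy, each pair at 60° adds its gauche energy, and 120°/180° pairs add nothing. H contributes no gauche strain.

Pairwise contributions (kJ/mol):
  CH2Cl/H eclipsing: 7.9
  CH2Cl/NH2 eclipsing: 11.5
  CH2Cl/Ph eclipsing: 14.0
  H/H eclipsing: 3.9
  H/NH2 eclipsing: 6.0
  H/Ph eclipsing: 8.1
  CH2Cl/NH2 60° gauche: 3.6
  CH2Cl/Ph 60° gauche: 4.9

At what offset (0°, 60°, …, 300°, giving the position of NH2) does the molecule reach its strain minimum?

NH2 at 0° (eclipsed): H–NH2 eclipsed, CH2Cl–Ph eclipsed, H–H eclipsed; 6.0 + 14.0 + 3.9 = 23.9 kJ/mol.
NH2 at 60° (staggered): CH2Cl–NH2 gauche, CH2Cl–Ph gauche; 3.6 + 4.9 = 8.5 kJ/mol.
NH2 at 120° (eclipsed): H–H eclipsed, CH2Cl–NH2 eclipsed, H–Ph eclipsed; 3.9 + 11.5 + 8.1 = 23.5 kJ/mol.
NH2 at 180° (staggered): CH2Cl–NH2 gauche; 3.6 = 3.6 kJ/mol.
NH2 at 240° (eclipsed): H–Ph eclipsed, CH2Cl–H eclipsed, H–NH2 eclipsed; 8.1 + 7.9 + 6.0 = 22.0 kJ/mol.
NH2 at 300° (staggered): CH2Cl–Ph gauche; 4.9 = 4.9 kJ/mol.
The minimum (3.6 kJ/mol) occurs with NH2 at 180°.

180°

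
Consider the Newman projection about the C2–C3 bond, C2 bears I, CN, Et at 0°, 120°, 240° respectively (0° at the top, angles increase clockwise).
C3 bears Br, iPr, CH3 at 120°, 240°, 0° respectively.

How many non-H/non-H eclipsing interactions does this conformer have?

3

Non-H eclipsing pairs: I(0°)/CH3(0°); CN(120°)/Br(120°); Et(240°)/iPr(240°) — 3 interactions.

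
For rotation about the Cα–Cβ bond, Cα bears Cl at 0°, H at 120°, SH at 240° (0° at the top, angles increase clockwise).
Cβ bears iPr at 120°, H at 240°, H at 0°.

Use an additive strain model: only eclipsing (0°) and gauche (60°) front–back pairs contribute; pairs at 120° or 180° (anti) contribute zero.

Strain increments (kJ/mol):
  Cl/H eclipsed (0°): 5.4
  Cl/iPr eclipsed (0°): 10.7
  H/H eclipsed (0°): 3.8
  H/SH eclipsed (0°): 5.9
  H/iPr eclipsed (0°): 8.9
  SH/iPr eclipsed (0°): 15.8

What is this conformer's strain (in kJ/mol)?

20.2 kJ/mol

This conformer (eclipsed): Cl–H eclipsed, H–iPr eclipsed, SH–H eclipsed; 5.4 + 8.9 + 5.9 = 20.2 kJ/mol.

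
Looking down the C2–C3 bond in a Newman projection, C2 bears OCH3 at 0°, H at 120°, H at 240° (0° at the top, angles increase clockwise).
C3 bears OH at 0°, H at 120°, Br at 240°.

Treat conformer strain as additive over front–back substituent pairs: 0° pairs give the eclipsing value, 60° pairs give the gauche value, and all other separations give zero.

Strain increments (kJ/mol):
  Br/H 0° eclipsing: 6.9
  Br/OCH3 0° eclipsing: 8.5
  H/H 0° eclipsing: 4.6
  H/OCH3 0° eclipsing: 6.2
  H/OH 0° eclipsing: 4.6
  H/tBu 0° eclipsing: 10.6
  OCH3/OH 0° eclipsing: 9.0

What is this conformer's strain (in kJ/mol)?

This conformer (eclipsed): OCH3–OH eclipsed, H–H eclipsed, H–Br eclipsed; 9.0 + 4.6 + 6.9 = 20.5 kJ/mol.

20.5 kJ/mol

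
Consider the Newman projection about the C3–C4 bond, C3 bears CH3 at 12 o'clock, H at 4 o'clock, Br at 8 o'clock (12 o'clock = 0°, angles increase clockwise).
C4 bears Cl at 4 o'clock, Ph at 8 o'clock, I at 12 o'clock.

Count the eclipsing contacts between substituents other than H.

Non-H eclipsing pairs: CH3(0°)/I(0°); Br(240°)/Ph(240°) — 2 interactions.

2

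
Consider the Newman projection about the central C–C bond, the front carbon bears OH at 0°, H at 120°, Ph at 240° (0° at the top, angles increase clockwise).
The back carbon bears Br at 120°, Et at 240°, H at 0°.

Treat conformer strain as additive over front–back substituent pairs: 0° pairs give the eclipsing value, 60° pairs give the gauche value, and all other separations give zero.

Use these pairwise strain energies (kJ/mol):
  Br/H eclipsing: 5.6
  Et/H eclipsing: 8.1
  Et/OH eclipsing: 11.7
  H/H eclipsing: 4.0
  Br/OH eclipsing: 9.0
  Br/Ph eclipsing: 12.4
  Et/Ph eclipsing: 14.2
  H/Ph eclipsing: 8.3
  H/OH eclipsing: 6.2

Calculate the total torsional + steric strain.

This conformer is eclipsed. OH at 0° is eclipsed with H at 0° (6.2); H at 120° is eclipsed with Br at 120° (5.6); Ph at 240° is eclipsed with Et at 240° (14.2). Total 26.0 kJ/mol.

26.0 kJ/mol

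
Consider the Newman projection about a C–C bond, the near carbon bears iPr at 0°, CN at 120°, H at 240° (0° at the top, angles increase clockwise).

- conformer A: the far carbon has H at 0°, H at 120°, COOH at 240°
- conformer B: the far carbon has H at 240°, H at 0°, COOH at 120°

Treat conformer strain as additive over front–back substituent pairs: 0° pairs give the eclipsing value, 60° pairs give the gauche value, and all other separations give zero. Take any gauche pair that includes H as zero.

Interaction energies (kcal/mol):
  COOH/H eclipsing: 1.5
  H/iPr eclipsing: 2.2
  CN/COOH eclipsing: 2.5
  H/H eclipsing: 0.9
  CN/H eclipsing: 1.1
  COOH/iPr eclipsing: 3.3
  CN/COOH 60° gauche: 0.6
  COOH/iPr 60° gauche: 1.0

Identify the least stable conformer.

B

A (eclipsed): iPr(0°)/H(0°) eclipsed 2.2; CN(120°)/H(120°) eclipsed 1.1; H(240°)/COOH(240°) eclipsed 1.5 → 4.8 kcal/mol.
B (eclipsed): iPr(0°)/H(0°) eclipsed 2.2; CN(120°)/COOH(120°) eclipsed 2.5; H(240°)/H(240°) eclipsed 0.9 → 5.6 kcal/mol.
B has the highest total (5.6 kcal/mol).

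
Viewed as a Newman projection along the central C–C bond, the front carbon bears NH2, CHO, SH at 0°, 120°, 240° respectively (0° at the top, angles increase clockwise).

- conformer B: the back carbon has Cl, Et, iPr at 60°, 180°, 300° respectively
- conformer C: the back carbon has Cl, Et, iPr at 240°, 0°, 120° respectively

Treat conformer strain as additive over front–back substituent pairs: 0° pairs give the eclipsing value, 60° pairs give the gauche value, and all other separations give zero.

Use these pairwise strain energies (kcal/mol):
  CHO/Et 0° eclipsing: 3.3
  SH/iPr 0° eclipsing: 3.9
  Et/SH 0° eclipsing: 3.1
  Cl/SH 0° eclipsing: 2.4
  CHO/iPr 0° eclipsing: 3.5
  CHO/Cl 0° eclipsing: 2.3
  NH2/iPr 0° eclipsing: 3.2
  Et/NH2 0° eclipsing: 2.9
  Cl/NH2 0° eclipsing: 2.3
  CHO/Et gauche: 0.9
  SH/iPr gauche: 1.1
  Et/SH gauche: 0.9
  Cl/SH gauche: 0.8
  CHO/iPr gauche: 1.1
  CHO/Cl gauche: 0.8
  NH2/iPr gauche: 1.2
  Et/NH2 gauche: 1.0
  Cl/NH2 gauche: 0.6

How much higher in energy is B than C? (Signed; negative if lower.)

B is staggered. NH2 at 0° is gauche with Cl at 60° (0.6); NH2 at 0° is gauche with iPr at 300° (1.2); CHO at 120° is gauche with Cl at 60° (0.8); CHO at 120° is gauche with Et at 180° (0.9); SH at 240° is gauche with Et at 180° (0.9); SH at 240° is gauche with iPr at 300° (1.1). Total 5.5 kcal/mol.
C is eclipsed. NH2 at 0° is eclipsed with Et at 0° (2.9); CHO at 120° is eclipsed with iPr at 120° (3.5); SH at 240° is eclipsed with Cl at 240° (2.4). Total 8.8 kcal/mol.
E(B) − E(C) = 5.5 − 8.8 = -3.3 kcal/mol.

-3.3 kcal/mol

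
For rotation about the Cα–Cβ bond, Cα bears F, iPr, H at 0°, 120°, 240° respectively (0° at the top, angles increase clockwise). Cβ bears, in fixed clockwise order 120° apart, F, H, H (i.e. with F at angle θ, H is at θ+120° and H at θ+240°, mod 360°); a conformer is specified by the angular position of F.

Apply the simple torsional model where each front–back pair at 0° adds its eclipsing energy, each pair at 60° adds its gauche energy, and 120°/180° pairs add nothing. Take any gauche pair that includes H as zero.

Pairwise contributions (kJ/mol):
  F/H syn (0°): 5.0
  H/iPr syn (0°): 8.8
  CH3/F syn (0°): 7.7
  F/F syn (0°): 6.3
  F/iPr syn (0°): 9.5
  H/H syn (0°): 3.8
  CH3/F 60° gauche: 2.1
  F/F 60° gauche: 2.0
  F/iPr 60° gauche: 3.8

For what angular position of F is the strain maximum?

F at 0° (eclipsed): F(0°)/F(0°) eclipsed 6.3; iPr(120°)/H(120°) eclipsed 8.8; H(240°)/H(240°) eclipsed 3.8 → 18.9 kJ/mol.
F at 60° (staggered): F(0°)/F(60°) gauche 2.0; iPr(120°)/F(60°) gauche 3.8 → 5.8 kJ/mol.
F at 120° (eclipsed): F(0°)/H(0°) eclipsed 5.0; iPr(120°)/F(120°) eclipsed 9.5; H(240°)/H(240°) eclipsed 3.8 → 18.3 kJ/mol.
F at 180° (staggered): iPr(120°)/F(180°) gauche 3.8 → 3.8 kJ/mol.
F at 240° (eclipsed): F(0°)/H(0°) eclipsed 5.0; iPr(120°)/H(120°) eclipsed 8.8; H(240°)/F(240°) eclipsed 5.0 → 18.8 kJ/mol.
F at 300° (staggered): F(0°)/F(300°) gauche 2.0 → 2.0 kJ/mol.
The maximum (18.9 kJ/mol) occurs with F at 0°.

0°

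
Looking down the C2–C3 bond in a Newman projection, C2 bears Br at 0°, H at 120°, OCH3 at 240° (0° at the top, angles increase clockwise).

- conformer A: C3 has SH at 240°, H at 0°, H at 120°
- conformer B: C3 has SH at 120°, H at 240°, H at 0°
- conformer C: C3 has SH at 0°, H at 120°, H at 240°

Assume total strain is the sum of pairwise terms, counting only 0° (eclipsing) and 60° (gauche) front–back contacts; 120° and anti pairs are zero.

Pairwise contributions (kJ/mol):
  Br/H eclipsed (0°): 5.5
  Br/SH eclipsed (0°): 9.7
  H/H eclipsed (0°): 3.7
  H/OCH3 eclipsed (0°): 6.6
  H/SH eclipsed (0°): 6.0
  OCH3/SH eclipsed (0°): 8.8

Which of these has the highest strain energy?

A is eclipsed. Br at 0° is eclipsed with H at 0° (5.5); H at 120° is eclipsed with H at 120° (3.7); OCH3 at 240° is eclipsed with SH at 240° (8.8). Total 18.0 kJ/mol.
B is eclipsed. Br at 0° is eclipsed with H at 0° (5.5); H at 120° is eclipsed with SH at 120° (6.0); OCH3 at 240° is eclipsed with H at 240° (6.6). Total 18.1 kJ/mol.
C is eclipsed. Br at 0° is eclipsed with SH at 0° (9.7); H at 120° is eclipsed with H at 120° (3.7); OCH3 at 240° is eclipsed with H at 240° (6.6). Total 20.0 kJ/mol.
C has the highest total (20.0 kJ/mol).

C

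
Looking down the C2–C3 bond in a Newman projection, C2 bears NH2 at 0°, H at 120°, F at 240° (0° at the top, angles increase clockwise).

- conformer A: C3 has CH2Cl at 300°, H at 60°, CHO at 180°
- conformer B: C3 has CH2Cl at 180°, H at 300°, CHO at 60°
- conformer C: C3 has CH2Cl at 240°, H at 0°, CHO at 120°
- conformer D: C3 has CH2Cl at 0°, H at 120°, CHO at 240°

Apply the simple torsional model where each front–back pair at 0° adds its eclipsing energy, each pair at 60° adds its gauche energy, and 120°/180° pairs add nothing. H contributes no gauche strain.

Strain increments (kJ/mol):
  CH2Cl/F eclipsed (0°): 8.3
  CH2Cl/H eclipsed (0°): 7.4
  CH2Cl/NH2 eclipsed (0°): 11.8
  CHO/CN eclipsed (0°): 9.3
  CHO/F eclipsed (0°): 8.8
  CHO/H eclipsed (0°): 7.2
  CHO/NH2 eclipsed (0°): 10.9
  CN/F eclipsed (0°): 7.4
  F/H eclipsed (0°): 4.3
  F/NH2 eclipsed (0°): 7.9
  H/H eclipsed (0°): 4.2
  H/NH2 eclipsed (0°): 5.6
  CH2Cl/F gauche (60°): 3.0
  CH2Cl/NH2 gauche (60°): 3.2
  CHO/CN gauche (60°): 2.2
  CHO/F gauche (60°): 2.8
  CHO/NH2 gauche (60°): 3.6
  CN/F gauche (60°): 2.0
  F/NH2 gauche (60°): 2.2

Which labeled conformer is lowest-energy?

B

A (staggered): NH2(0°)/CH2Cl(300°) gauche 3.2; F(240°)/CH2Cl(300°) gauche 3.0; F(240°)/CHO(180°) gauche 2.8 → 9.0 kJ/mol.
B (staggered): NH2(0°)/CHO(60°) gauche 3.6; F(240°)/CH2Cl(180°) gauche 3.0 → 6.6 kJ/mol.
C (eclipsed): NH2(0°)/H(0°) eclipsed 5.6; H(120°)/CHO(120°) eclipsed 7.2; F(240°)/CH2Cl(240°) eclipsed 8.3 → 21.1 kJ/mol.
D (eclipsed): NH2(0°)/CH2Cl(0°) eclipsed 11.8; H(120°)/H(120°) eclipsed 4.2; F(240°)/CHO(240°) eclipsed 8.8 → 24.8 kJ/mol.
B has the lowest total (6.6 kJ/mol).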